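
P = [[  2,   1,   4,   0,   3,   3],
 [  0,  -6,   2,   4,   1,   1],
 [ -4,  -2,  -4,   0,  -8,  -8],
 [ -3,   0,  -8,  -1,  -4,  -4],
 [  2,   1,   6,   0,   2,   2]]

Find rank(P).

Row reduce to echelon form.
R3 ← R3 + (2)·R1: [0, 0, 4, 0, -2, -2]
R4 ← R4 + (3/2)·R1: [0, 3/2, -2, -1, 1/2, 1/2]
R5 ← R5 − R1: [0, 0, 2, 0, -1, -1]
R4 ← R4 + (1/4)·R2: [0, 0, -3/2, 0, 3/4, 3/4]
R4 ← R4 + (3/8)·R3: [0, 0, 0, 0, 0, 0]
R5 ← R5 − (1/2)·R3: [0, 0, 0, 0, 0, 0]
Echelon form has 3 nonzero rows, so rank(P) = 3.

3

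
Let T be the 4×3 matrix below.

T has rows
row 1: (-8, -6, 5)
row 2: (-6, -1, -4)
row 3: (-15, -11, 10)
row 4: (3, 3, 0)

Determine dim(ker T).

0

Row reduce to echelon form.
R2 ← R2 − (3/4)·R1: [0, 7/2, -31/4]
R3 ← R3 − (15/8)·R1: [0, 1/4, 5/8]
R4 ← R4 + (3/8)·R1: [0, 3/4, 15/8]
R3 ← R3 − (1/14)·R2: [0, 0, 33/28]
R4 ← R4 − (3/14)·R2: [0, 0, 99/28]
R4 ← R4 − (3)·R3: [0, 0, 0]
3 nonzero rows, so rank(T) = 3.
T has 3 columns; by rank–nullity, nullity = 3 − 3 = 0.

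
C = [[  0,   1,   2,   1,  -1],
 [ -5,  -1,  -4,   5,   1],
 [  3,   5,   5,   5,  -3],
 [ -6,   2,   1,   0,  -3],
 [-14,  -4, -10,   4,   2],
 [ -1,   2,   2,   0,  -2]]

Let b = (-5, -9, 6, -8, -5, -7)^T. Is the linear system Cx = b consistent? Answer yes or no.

no

Row reduce the augmented matrix [C | b].
Swap R1 ↔ R2
R3 ← R3 + (3/5)·R1: [0, 22/5, 13/5, 8, -12/5, 3/5]
R4 ← R4 − (6/5)·R1: [0, 16/5, 29/5, -6, -21/5, 14/5]
R5 ← R5 − (14/5)·R1: [0, -6/5, 6/5, -10, -4/5, 101/5]
R6 ← R6 − (1/5)·R1: [0, 11/5, 14/5, -1, -11/5, -26/5]
R3 ← R3 − (22/5)·R2: [0, 0, -31/5, 18/5, 2, 113/5]
R4 ← R4 − (16/5)·R2: [0, 0, -3/5, -46/5, -1, 94/5]
R5 ← R5 + (6/5)·R2: [0, 0, 18/5, -44/5, -2, 71/5]
R6 ← R6 − (11/5)·R2: [0, 0, -8/5, -16/5, 0, 29/5]
R4 ← R4 − (3/31)·R3: [0, 0, 0, -296/31, -37/31, 515/31]
R5 ← R5 + (18/31)·R3: [0, 0, 0, -208/31, -26/31, 847/31]
R6 ← R6 − (8/31)·R3: [0, 0, 0, -128/31, -16/31, -1/31]
R5 ← R5 − (26/37)·R4: [0, 0, 0, 0, 0, 579/37]
R6 ← R6 − (16/37)·R4: [0, 0, 0, 0, 0, -267/37]
R6 ← R6 + (89/193)·R5: [0, 0, 0, 0, 0, 0]
The echelon form has 5 nonzero rows; the last pivot sits in the augmented column, so rank(C) = 4 but rank([C|b]) = 5.
Since the ranks differ, the system is inconsistent.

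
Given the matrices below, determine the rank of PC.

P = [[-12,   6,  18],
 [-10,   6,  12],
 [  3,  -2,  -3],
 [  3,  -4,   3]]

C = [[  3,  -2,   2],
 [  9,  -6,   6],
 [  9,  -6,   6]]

First compute PC:
[[180, -120, 120],
 [132, -88,  88],
 [-36,  24, -24],
 [  0,   0,   0]]
Now row reduce the product.
R2 ← R2 − (11/15)·R1: [0, 0, 0]
R3 ← R3 + (1/5)·R1: [0, 0, 0]
1 nonzero row, so rank(PC) = 1.

1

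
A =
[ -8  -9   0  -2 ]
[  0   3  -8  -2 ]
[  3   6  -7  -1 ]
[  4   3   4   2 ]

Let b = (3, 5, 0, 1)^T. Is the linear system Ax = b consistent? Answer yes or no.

no

Row reduce the augmented matrix [A | b].
R3 ← R3 + (3/8)·R1: [0, 21/8, -7, -7/4, 9/8]
R4 ← R4 + (1/2)·R1: [0, -3/2, 4, 1, 5/2]
R3 ← R3 − (7/8)·R2: [0, 0, 0, 0, -13/4]
R4 ← R4 + (1/2)·R2: [0, 0, 0, 0, 5]
R4 ← R4 + (20/13)·R3: [0, 0, 0, 0, 0]
The echelon form has 3 nonzero rows; the last pivot sits in the augmented column, so rank(A) = 2 but rank([A|b]) = 3.
Since the ranks differ, the system is inconsistent.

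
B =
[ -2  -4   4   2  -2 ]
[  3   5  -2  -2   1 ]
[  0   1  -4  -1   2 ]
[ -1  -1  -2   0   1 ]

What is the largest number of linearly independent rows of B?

2

Row reduce to echelon form.
R2 ← R2 + (3/2)·R1: [0, -1, 4, 1, -2]
R4 ← R4 − (1/2)·R1: [0, 1, -4, -1, 2]
R3 ← R3 + R2: [0, 0, 0, 0, 0]
R4 ← R4 + R2: [0, 0, 0, 0, 0]
Echelon form has 2 nonzero rows, so rank(B) = 2.
The rank gives the maximum number of linearly independent rows: 2.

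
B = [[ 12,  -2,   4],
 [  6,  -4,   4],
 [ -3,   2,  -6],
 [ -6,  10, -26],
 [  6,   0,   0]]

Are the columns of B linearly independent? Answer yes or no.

Row reduce B to echelon form.
R2 ← R2 − (1/2)·R1: [0, -3, 2]
R3 ← R3 + (1/4)·R1: [0, 3/2, -5]
R4 ← R4 + (1/2)·R1: [0, 9, -24]
R5 ← R5 − (1/2)·R1: [0, 1, -2]
R3 ← R3 + (1/2)·R2: [0, 0, -4]
R4 ← R4 + (3)·R2: [0, 0, -18]
R5 ← R5 + (1/3)·R2: [0, 0, -4/3]
R4 ← R4 − (9/2)·R3: [0, 0, 0]
R5 ← R5 − (1/3)·R3: [0, 0, 0]
3 pivots among 3 columns.
Every column is a pivot column, so the columns are linearly independent.

yes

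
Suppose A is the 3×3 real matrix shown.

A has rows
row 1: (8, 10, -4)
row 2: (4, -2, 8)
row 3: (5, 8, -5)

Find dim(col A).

2

Row reduce to echelon form.
R2 ← R2 − (1/2)·R1: [0, -7, 10]
R3 ← R3 − (5/8)·R1: [0, 7/4, -5/2]
R3 ← R3 + (1/4)·R2: [0, 0, 0]
Echelon form has 2 nonzero rows, so rank(A) = 2.
The column space has dimension equal to the rank: 2.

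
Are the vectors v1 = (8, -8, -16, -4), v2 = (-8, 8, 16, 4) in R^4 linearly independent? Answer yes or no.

no

Form the matrix with these vectors as rows and row reduce.
R2 ← R2 + R1: [0, 0, 0, 0]
1 nonzero row, so the 2 vectors span a space of dimension 1.
Since 1 < 2, the vectors are linearly dependent.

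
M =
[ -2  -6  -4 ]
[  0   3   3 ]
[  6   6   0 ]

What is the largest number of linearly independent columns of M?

2

Row reduce to echelon form.
R3 ← R3 + (3)·R1: [0, -12, -12]
R3 ← R3 + (4)·R2: [0, 0, 0]
Echelon form has 2 nonzero rows, so rank(M) = 2.
The rank gives the maximum number of linearly independent columns: 2.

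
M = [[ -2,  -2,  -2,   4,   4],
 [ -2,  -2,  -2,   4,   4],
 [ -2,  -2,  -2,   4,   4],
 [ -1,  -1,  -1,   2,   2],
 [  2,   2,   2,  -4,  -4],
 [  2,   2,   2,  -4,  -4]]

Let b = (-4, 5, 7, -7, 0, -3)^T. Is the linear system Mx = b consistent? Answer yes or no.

no

Row reduce the augmented matrix [M | b].
R2 ← R2 − R1: [0, 0, 0, 0, 0, 9]
R3 ← R3 − R1: [0, 0, 0, 0, 0, 11]
R4 ← R4 − (1/2)·R1: [0, 0, 0, 0, 0, -5]
R5 ← R5 + R1: [0, 0, 0, 0, 0, -4]
R6 ← R6 + R1: [0, 0, 0, 0, 0, -7]
R3 ← R3 − (11/9)·R2: [0, 0, 0, 0, 0, 0]
R4 ← R4 + (5/9)·R2: [0, 0, 0, 0, 0, 0]
R5 ← R5 + (4/9)·R2: [0, 0, 0, 0, 0, 0]
R6 ← R6 + (7/9)·R2: [0, 0, 0, 0, 0, 0]
The echelon form has 2 nonzero rows; the last pivot sits in the augmented column, so rank(M) = 1 but rank([M|b]) = 2.
Since the ranks differ, the system is inconsistent.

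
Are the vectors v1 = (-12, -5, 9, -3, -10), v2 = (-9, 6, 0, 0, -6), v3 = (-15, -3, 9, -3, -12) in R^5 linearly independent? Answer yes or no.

Form the matrix with these vectors as rows and row reduce.
R2 ← R2 − (3/4)·R1: [0, 39/4, -27/4, 9/4, 3/2]
R3 ← R3 − (5/4)·R1: [0, 13/4, -9/4, 3/4, 1/2]
R3 ← R3 − (1/3)·R2: [0, 0, 0, 0, 0]
2 nonzero rows, so the 3 vectors span a space of dimension 2.
Since 2 < 3, the vectors are linearly dependent.

no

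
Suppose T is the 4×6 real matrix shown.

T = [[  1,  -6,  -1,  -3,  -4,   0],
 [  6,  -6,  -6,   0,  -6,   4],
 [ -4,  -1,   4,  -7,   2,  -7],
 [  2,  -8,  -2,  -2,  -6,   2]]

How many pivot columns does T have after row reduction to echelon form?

Row reduce to echelon form.
R2 ← R2 − (6)·R1: [0, 30, 0, 18, 18, 4]
R3 ← R3 + (4)·R1: [0, -25, 0, -19, -14, -7]
R4 ← R4 − (2)·R1: [0, 4, 0, 4, 2, 2]
R3 ← R3 + (5/6)·R2: [0, 0, 0, -4, 1, -11/3]
R4 ← R4 − (2/15)·R2: [0, 0, 0, 8/5, -2/5, 22/15]
R4 ← R4 + (2/5)·R3: [0, 0, 0, 0, 0, 0]
Echelon form has 3 nonzero rows, so rank(T) = 3.
Each nonzero row contributes one pivot column: 3 pivot columns.

3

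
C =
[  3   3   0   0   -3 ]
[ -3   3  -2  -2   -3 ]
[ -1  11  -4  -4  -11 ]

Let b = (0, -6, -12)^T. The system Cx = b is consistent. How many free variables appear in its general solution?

Row reduce the augmented matrix [C | b].
R2 ← R2 + R1: [0, 6, -2, -2, -6, -6]
R3 ← R3 + (1/3)·R1: [0, 12, -4, -4, -12, -12]
R3 ← R3 − (2)·R2: [0, 0, 0, 0, 0, 0]
The echelon form has 2 nonzero rows, and every pivot lies in the first 5 columns, so rank(C) = rank([C|b]) = 2.
The system is consistent.
Free variables = (unknowns) − (rank) = 5 − 2 = 3.

3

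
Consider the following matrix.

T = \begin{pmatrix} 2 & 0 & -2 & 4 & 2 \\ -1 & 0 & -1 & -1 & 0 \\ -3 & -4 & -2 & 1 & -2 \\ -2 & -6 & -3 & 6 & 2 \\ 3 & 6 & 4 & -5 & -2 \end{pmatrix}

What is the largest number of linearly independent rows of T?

Row reduce to echelon form.
R2 ← R2 + (1/2)·R1: [0, 0, -2, 1, 1]
R3 ← R3 + (3/2)·R1: [0, -4, -5, 7, 1]
R4 ← R4 + R1: [0, -6, -5, 10, 4]
R5 ← R5 − (3/2)·R1: [0, 6, 7, -11, -5]
Swap R2 ↔ R3
R4 ← R4 − (3/2)·R2: [0, 0, 5/2, -1/2, 5/2]
R5 ← R5 + (3/2)·R2: [0, 0, -1/2, -1/2, -7/2]
R4 ← R4 + (5/4)·R3: [0, 0, 0, 3/4, 15/4]
R5 ← R5 − (1/4)·R3: [0, 0, 0, -3/4, -15/4]
R5 ← R5 + R4: [0, 0, 0, 0, 0]
Echelon form has 4 nonzero rows, so rank(T) = 4.
The rank gives the maximum number of linearly independent rows: 4.

4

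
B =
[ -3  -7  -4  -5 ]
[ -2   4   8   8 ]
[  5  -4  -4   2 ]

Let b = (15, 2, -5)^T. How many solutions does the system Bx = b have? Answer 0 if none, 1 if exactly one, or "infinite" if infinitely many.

Row reduce the augmented matrix [B | b].
R2 ← R2 − (2/3)·R1: [0, 26/3, 32/3, 34/3, -8]
R3 ← R3 + (5/3)·R1: [0, -47/3, -32/3, -19/3, 20]
R3 ← R3 + (47/26)·R2: [0, 0, 112/13, 184/13, 72/13]
The echelon form has 3 nonzero rows, and every pivot lies in the first 4 columns, so rank(B) = rank([B|b]) = 3.
The system is consistent.
rank = 3 < 4 unknowns, so there are infinitely many solutions.

infinite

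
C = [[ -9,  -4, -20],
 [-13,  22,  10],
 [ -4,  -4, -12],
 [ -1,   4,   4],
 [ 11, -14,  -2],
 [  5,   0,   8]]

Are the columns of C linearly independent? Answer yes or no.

Row reduce C to echelon form.
R2 ← R2 − (13/9)·R1: [0, 250/9, 350/9]
R3 ← R3 − (4/9)·R1: [0, -20/9, -28/9]
R4 ← R4 − (1/9)·R1: [0, 40/9, 56/9]
R5 ← R5 + (11/9)·R1: [0, -170/9, -238/9]
R6 ← R6 + (5/9)·R1: [0, -20/9, -28/9]
R3 ← R3 + (2/25)·R2: [0, 0, 0]
R4 ← R4 − (4/25)·R2: [0, 0, 0]
R5 ← R5 + (17/25)·R2: [0, 0, 0]
R6 ← R6 + (2/25)·R2: [0, 0, 0]
2 pivots among 3 columns.
Only 2 < 3 pivot columns, so the columns are linearly dependent.

no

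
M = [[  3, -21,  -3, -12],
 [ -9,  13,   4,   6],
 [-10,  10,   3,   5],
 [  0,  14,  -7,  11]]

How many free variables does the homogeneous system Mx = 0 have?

Row reduce to echelon form.
R2 ← R2 + (3)·R1: [0, -50, -5, -30]
R3 ← R3 + (10/3)·R1: [0, -60, -7, -35]
R3 ← R3 − (6/5)·R2: [0, 0, -1, 1]
R4 ← R4 + (7/25)·R2: [0, 0, -42/5, 13/5]
R4 ← R4 − (42/5)·R3: [0, 0, 0, -29/5]
4 nonzero rows, so rank(M) = 4.
M has 4 columns; by rank–nullity, nullity = 4 − 4 = 0.

0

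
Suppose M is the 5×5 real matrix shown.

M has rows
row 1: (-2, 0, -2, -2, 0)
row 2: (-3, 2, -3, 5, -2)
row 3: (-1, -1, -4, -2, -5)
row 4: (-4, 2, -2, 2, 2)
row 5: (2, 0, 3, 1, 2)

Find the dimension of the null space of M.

Row reduce to echelon form.
R2 ← R2 − (3/2)·R1: [0, 2, 0, 8, -2]
R3 ← R3 − (1/2)·R1: [0, -1, -3, -1, -5]
R4 ← R4 − (2)·R1: [0, 2, 2, 6, 2]
R5 ← R5 + R1: [0, 0, 1, -1, 2]
R3 ← R3 + (1/2)·R2: [0, 0, -3, 3, -6]
R4 ← R4 − R2: [0, 0, 2, -2, 4]
R4 ← R4 + (2/3)·R3: [0, 0, 0, 0, 0]
R5 ← R5 + (1/3)·R3: [0, 0, 0, 0, 0]
3 nonzero rows, so rank(M) = 3.
M has 5 columns; by rank–nullity, nullity = 5 − 3 = 2.

2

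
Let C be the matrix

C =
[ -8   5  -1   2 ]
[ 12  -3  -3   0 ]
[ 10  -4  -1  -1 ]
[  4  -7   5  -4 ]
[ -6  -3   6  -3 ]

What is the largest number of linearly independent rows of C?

Row reduce to echelon form.
R2 ← R2 + (3/2)·R1: [0, 9/2, -9/2, 3]
R3 ← R3 + (5/4)·R1: [0, 9/4, -9/4, 3/2]
R4 ← R4 + (1/2)·R1: [0, -9/2, 9/2, -3]
R5 ← R5 − (3/4)·R1: [0, -27/4, 27/4, -9/2]
R3 ← R3 − (1/2)·R2: [0, 0, 0, 0]
R4 ← R4 + R2: [0, 0, 0, 0]
R5 ← R5 + (3/2)·R2: [0, 0, 0, 0]
Echelon form has 2 nonzero rows, so rank(C) = 2.
The rank gives the maximum number of linearly independent rows: 2.

2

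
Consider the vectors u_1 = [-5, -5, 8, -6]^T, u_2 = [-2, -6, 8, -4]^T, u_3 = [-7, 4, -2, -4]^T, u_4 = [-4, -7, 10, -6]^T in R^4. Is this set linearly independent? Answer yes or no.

Form the matrix with these vectors as rows and row reduce.
R2 ← R2 − (2/5)·R1: [0, -4, 24/5, -8/5]
R3 ← R3 − (7/5)·R1: [0, 11, -66/5, 22/5]
R4 ← R4 − (4/5)·R1: [0, -3, 18/5, -6/5]
R3 ← R3 + (11/4)·R2: [0, 0, 0, 0]
R4 ← R4 − (3/4)·R2: [0, 0, 0, 0]
2 nonzero rows, so the 4 vectors span a space of dimension 2.
Since 2 < 4, the vectors are linearly dependent.

no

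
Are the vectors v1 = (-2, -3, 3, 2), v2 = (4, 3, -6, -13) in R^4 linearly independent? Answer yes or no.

Form the matrix with these vectors as rows and row reduce.
R2 ← R2 + (2)·R1: [0, -3, 0, -9]
2 nonzero rows, so the 2 vectors span a space of dimension 2.
Since 2 = 2, the vectors are linearly independent.

yes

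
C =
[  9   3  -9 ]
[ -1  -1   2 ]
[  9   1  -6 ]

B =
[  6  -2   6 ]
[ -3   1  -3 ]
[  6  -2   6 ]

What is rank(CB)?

1

First compute CB:
[[ -9,   3,  -9],
 [  9,  -3,   9],
 [ 15,  -5,  15]]
Now row reduce the product.
R2 ← R2 + R1: [0, 0, 0]
R3 ← R3 + (5/3)·R1: [0, 0, 0]
1 nonzero row, so rank(CB) = 1.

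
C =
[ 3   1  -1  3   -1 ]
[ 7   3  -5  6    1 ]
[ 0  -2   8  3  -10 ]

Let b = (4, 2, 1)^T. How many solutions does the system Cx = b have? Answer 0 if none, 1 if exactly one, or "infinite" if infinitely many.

0

Row reduce the augmented matrix [C | b].
R2 ← R2 − (7/3)·R1: [0, 2/3, -8/3, -1, 10/3, -22/3]
R3 ← R3 + (3)·R2: [0, 0, 0, 0, 0, -21]
The echelon form has 3 nonzero rows; the last pivot sits in the augmented column, so rank(C) = 2 but rank([C|b]) = 3.
Since the ranks differ, the system is inconsistent.
It has no solutions.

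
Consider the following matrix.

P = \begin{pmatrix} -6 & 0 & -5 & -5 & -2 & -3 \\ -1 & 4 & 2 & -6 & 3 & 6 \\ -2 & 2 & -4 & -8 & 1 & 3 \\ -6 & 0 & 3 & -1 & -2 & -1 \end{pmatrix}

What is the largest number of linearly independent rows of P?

4

Row reduce to echelon form.
R2 ← R2 − (1/6)·R1: [0, 4, 17/6, -31/6, 10/3, 13/2]
R3 ← R3 − (1/3)·R1: [0, 2, -7/3, -19/3, 5/3, 4]
R4 ← R4 − R1: [0, 0, 8, 4, 0, 2]
R3 ← R3 − (1/2)·R2: [0, 0, -15/4, -15/4, 0, 3/4]
R4 ← R4 + (32/15)·R3: [0, 0, 0, -4, 0, 18/5]
Echelon form has 4 nonzero rows, so rank(P) = 4.
The rank gives the maximum number of linearly independent rows: 4.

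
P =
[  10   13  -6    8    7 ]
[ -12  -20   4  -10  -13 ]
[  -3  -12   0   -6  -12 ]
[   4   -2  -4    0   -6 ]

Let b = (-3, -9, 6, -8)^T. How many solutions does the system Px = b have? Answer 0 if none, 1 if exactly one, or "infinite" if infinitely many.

0

Row reduce the augmented matrix [P | b].
R2 ← R2 + (6/5)·R1: [0, -22/5, -16/5, -2/5, -23/5, -63/5]
R3 ← R3 + (3/10)·R1: [0, -81/10, -9/5, -18/5, -99/10, 51/10]
R4 ← R4 − (2/5)·R1: [0, -36/5, -8/5, -16/5, -44/5, -34/5]
R3 ← R3 − (81/44)·R2: [0, 0, 45/11, -63/22, -63/44, 1245/44]
R4 ← R4 − (18/11)·R2: [0, 0, 40/11, -28/11, -14/11, 152/11]
R4 ← R4 − (8/9)·R3: [0, 0, 0, 0, 0, -34/3]
The echelon form has 4 nonzero rows; the last pivot sits in the augmented column, so rank(P) = 3 but rank([P|b]) = 4.
Since the ranks differ, the system is inconsistent.
It has no solutions.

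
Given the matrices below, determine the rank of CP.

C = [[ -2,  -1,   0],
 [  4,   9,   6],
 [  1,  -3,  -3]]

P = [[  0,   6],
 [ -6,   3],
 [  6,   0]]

2

First compute CP:
[[  6, -15],
 [-18,  51],
 [  0,  -3]]
Now row reduce the product.
R2 ← R2 + (3)·R1: [0, 6]
R3 ← R3 + (1/2)·R2: [0, 0]
2 nonzero rows, so rank(CP) = 2.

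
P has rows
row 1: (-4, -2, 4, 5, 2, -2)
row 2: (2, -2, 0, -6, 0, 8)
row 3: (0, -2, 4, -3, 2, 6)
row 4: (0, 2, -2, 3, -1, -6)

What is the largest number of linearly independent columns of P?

4

Row reduce to echelon form.
R2 ← R2 + (1/2)·R1: [0, -3, 2, -7/2, 1, 7]
R3 ← R3 − (2/3)·R2: [0, 0, 8/3, -2/3, 4/3, 4/3]
R4 ← R4 + (2/3)·R2: [0, 0, -2/3, 2/3, -1/3, -4/3]
R4 ← R4 + (1/4)·R3: [0, 0, 0, 1/2, 0, -1]
Echelon form has 4 nonzero rows, so rank(P) = 4.
The rank gives the maximum number of linearly independent columns: 4.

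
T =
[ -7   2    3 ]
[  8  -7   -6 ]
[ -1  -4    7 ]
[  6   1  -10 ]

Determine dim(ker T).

0

Row reduce to echelon form.
R2 ← R2 + (8/7)·R1: [0, -33/7, -18/7]
R3 ← R3 − (1/7)·R1: [0, -30/7, 46/7]
R4 ← R4 + (6/7)·R1: [0, 19/7, -52/7]
R3 ← R3 − (10/11)·R2: [0, 0, 98/11]
R4 ← R4 + (19/33)·R2: [0, 0, -98/11]
R4 ← R4 + R3: [0, 0, 0]
3 nonzero rows, so rank(T) = 3.
T has 3 columns; by rank–nullity, nullity = 3 − 3 = 0.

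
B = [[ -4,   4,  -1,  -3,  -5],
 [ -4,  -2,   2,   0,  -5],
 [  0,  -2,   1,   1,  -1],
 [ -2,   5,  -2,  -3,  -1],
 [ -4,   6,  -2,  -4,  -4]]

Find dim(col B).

Row reduce to echelon form.
R2 ← R2 − R1: [0, -6, 3, 3, 0]
R4 ← R4 − (1/2)·R1: [0, 3, -3/2, -3/2, 3/2]
R5 ← R5 − R1: [0, 2, -1, -1, 1]
R3 ← R3 − (1/3)·R2: [0, 0, 0, 0, -1]
R4 ← R4 + (1/2)·R2: [0, 0, 0, 0, 3/2]
R5 ← R5 + (1/3)·R2: [0, 0, 0, 0, 1]
R4 ← R4 + (3/2)·R3: [0, 0, 0, 0, 0]
R5 ← R5 + R3: [0, 0, 0, 0, 0]
Echelon form has 3 nonzero rows, so rank(B) = 3.
The column space has dimension equal to the rank: 3.

3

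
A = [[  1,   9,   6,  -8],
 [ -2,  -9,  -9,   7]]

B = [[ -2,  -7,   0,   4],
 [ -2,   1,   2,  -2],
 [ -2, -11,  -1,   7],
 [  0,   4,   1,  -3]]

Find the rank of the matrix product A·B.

2

First compute AB:
[[-32, -96,   4,  52],
 [ 40, 132,  -2, -74]]
Now row reduce the product.
R2 ← R2 + (5/4)·R1: [0, 12, 3, -9]
2 nonzero rows, so rank(AB) = 2.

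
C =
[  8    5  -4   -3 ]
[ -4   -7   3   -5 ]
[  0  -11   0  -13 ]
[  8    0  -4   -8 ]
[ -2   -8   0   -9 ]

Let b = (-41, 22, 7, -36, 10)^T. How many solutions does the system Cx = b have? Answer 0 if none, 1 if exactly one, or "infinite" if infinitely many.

Row reduce the augmented matrix [C | b].
R2 ← R2 + (1/2)·R1: [0, -9/2, 1, -13/2, 3/2]
R4 ← R4 − R1: [0, -5, 0, -5, 5]
R5 ← R5 + (1/4)·R1: [0, -27/4, -1, -39/4, -1/4]
R3 ← R3 − (22/9)·R2: [0, 0, -22/9, 26/9, 10/3]
R4 ← R4 − (10/9)·R2: [0, 0, -10/9, 20/9, 10/3]
R5 ← R5 − (3/2)·R2: [0, 0, -5/2, 0, -5/2]
R4 ← R4 − (5/11)·R3: [0, 0, 0, 10/11, 20/11]
R5 ← R5 − (45/44)·R3: [0, 0, 0, -65/22, -65/11]
R5 ← R5 + (13/4)·R4: [0, 0, 0, 0, 0]
The echelon form has 4 nonzero rows, and every pivot lies in the first 4 columns, so rank(C) = rank([C|b]) = 4.
The system is consistent.
rank = 4 = number of unknowns, so the solution is unique.

1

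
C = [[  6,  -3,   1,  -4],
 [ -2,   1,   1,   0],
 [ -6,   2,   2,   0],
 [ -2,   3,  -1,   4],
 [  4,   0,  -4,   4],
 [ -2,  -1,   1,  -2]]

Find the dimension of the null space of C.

Row reduce to echelon form.
R2 ← R2 + (1/3)·R1: [0, 0, 4/3, -4/3]
R3 ← R3 + R1: [0, -1, 3, -4]
R4 ← R4 + (1/3)·R1: [0, 2, -2/3, 8/3]
R5 ← R5 − (2/3)·R1: [0, 2, -14/3, 20/3]
R6 ← R6 + (1/3)·R1: [0, -2, 4/3, -10/3]
Swap R2 ↔ R3
R4 ← R4 + (2)·R2: [0, 0, 16/3, -16/3]
R5 ← R5 + (2)·R2: [0, 0, 4/3, -4/3]
R6 ← R6 − (2)·R2: [0, 0, -14/3, 14/3]
R4 ← R4 − (4)·R3: [0, 0, 0, 0]
R5 ← R5 − R3: [0, 0, 0, 0]
R6 ← R6 + (7/2)·R3: [0, 0, 0, 0]
3 nonzero rows, so rank(C) = 3.
C has 4 columns; by rank–nullity, nullity = 4 − 3 = 1.

1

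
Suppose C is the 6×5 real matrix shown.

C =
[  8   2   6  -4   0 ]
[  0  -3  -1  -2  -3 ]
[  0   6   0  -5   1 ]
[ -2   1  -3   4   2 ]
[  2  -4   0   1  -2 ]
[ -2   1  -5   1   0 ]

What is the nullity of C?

Row reduce to echelon form.
R4 ← R4 + (1/4)·R1: [0, 3/2, -3/2, 3, 2]
R5 ← R5 − (1/4)·R1: [0, -9/2, -3/2, 2, -2]
R6 ← R6 + (1/4)·R1: [0, 3/2, -7/2, 0, 0]
R3 ← R3 + (2)·R2: [0, 0, -2, -9, -5]
R4 ← R4 + (1/2)·R2: [0, 0, -2, 2, 1/2]
R5 ← R5 − (3/2)·R2: [0, 0, 0, 5, 5/2]
R6 ← R6 + (1/2)·R2: [0, 0, -4, -1, -3/2]
R4 ← R4 − R3: [0, 0, 0, 11, 11/2]
R6 ← R6 − (2)·R3: [0, 0, 0, 17, 17/2]
R5 ← R5 − (5/11)·R4: [0, 0, 0, 0, 0]
R6 ← R6 − (17/11)·R4: [0, 0, 0, 0, 0]
4 nonzero rows, so rank(C) = 4.
C has 5 columns; by rank–nullity, nullity = 5 − 4 = 1.

1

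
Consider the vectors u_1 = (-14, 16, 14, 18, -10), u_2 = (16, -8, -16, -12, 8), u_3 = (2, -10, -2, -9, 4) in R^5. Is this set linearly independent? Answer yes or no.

no

Form the matrix with these vectors as rows and row reduce.
R2 ← R2 + (8/7)·R1: [0, 72/7, 0, 60/7, -24/7]
R3 ← R3 + (1/7)·R1: [0, -54/7, 0, -45/7, 18/7]
R3 ← R3 + (3/4)·R2: [0, 0, 0, 0, 0]
2 nonzero rows, so the 3 vectors span a space of dimension 2.
Since 2 < 3, the vectors are linearly dependent.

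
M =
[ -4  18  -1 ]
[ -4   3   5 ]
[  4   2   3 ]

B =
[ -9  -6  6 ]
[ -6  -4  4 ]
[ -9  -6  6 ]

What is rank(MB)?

1

First compute MB:
[[-63, -42,  42],
 [-27, -18,  18],
 [-75, -50,  50]]
Now row reduce the product.
R2 ← R2 − (3/7)·R1: [0, 0, 0]
R3 ← R3 − (25/21)·R1: [0, 0, 0]
1 nonzero row, so rank(MB) = 1.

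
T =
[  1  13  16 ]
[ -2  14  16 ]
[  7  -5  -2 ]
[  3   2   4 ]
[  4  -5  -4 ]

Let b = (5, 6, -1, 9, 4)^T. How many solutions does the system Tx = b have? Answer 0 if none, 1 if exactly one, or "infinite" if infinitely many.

Row reduce the augmented matrix [T | b].
R2 ← R2 + (2)·R1: [0, 40, 48, 16]
R3 ← R3 − (7)·R1: [0, -96, -114, -36]
R4 ← R4 − (3)·R1: [0, -37, -44, -6]
R5 ← R5 − (4)·R1: [0, -57, -68, -16]
R3 ← R3 + (12/5)·R2: [0, 0, 6/5, 12/5]
R4 ← R4 + (37/40)·R2: [0, 0, 2/5, 44/5]
R5 ← R5 + (57/40)·R2: [0, 0, 2/5, 34/5]
R4 ← R4 − (1/3)·R3: [0, 0, 0, 8]
R5 ← R5 − (1/3)·R3: [0, 0, 0, 6]
R5 ← R5 − (3/4)·R4: [0, 0, 0, 0]
The echelon form has 4 nonzero rows; the last pivot sits in the augmented column, so rank(T) = 3 but rank([T|b]) = 4.
Since the ranks differ, the system is inconsistent.
It has no solutions.

0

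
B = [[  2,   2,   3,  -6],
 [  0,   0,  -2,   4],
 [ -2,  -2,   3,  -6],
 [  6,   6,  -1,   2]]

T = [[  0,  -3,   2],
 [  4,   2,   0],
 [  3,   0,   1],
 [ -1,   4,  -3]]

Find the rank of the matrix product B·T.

2

First compute BT:
[[ 23, -26,  25],
 [-10,  16, -14],
 [  7, -22,  17],
 [ 19,   2,   5]]
Now row reduce the product.
R2 ← R2 + (10/23)·R1: [0, 108/23, -72/23]
R3 ← R3 − (7/23)·R1: [0, -324/23, 216/23]
R4 ← R4 − (19/23)·R1: [0, 540/23, -360/23]
R3 ← R3 + (3)·R2: [0, 0, 0]
R4 ← R4 − (5)·R2: [0, 0, 0]
2 nonzero rows, so rank(BT) = 2.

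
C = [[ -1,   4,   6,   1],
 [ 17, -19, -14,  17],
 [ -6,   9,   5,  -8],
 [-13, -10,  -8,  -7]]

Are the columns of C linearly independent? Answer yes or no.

Row reduce C to echelon form.
R2 ← R2 + (17)·R1: [0, 49, 88, 34]
R3 ← R3 − (6)·R1: [0, -15, -31, -14]
R4 ← R4 − (13)·R1: [0, -62, -86, -20]
R3 ← R3 + (15/49)·R2: [0, 0, -199/49, -176/49]
R4 ← R4 + (62/49)·R2: [0, 0, 1242/49, 1128/49]
R4 ← R4 + (1242/199)·R3: [0, 0, 0, 120/199]
4 pivots among 4 columns.
Every column is a pivot column, so the columns are linearly independent.

yes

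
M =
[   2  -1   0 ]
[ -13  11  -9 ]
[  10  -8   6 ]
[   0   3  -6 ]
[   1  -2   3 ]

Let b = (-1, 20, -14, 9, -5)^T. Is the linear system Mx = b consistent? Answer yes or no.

yes

Row reduce the augmented matrix [M | b].
R2 ← R2 + (13/2)·R1: [0, 9/2, -9, 27/2]
R3 ← R3 − (5)·R1: [0, -3, 6, -9]
R5 ← R5 − (1/2)·R1: [0, -3/2, 3, -9/2]
R3 ← R3 + (2/3)·R2: [0, 0, 0, 0]
R4 ← R4 − (2/3)·R2: [0, 0, 0, 0]
R5 ← R5 + (1/3)·R2: [0, 0, 0, 0]
The echelon form has 2 nonzero rows, and every pivot lies in the first 3 columns, so rank(M) = rank([M|b]) = 2.
The system is consistent.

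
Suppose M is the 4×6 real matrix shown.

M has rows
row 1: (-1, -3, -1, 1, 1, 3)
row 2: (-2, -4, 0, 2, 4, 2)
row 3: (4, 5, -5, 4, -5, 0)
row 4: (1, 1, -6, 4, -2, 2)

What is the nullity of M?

2

Row reduce to echelon form.
R2 ← R2 − (2)·R1: [0, 2, 2, 0, 2, -4]
R3 ← R3 + (4)·R1: [0, -7, -9, 8, -1, 12]
R4 ← R4 + R1: [0, -2, -7, 5, -1, 5]
R3 ← R3 + (7/2)·R2: [0, 0, -2, 8, 6, -2]
R4 ← R4 + R2: [0, 0, -5, 5, 1, 1]
R4 ← R4 − (5/2)·R3: [0, 0, 0, -15, -14, 6]
4 nonzero rows, so rank(M) = 4.
M has 6 columns; by rank–nullity, nullity = 6 − 4 = 2.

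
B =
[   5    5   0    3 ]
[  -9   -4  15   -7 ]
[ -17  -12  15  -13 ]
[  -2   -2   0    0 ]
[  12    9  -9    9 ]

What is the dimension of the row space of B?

Row reduce to echelon form.
R2 ← R2 + (9/5)·R1: [0, 5, 15, -8/5]
R3 ← R3 + (17/5)·R1: [0, 5, 15, -14/5]
R4 ← R4 + (2/5)·R1: [0, 0, 0, 6/5]
R5 ← R5 − (12/5)·R1: [0, -3, -9, 9/5]
R3 ← R3 − R2: [0, 0, 0, -6/5]
R5 ← R5 + (3/5)·R2: [0, 0, 0, 21/25]
R4 ← R4 + R3: [0, 0, 0, 0]
R5 ← R5 + (7/10)·R3: [0, 0, 0, 0]
Echelon form has 3 nonzero rows, so rank(B) = 3.
The row space has dimension equal to the rank: 3.

3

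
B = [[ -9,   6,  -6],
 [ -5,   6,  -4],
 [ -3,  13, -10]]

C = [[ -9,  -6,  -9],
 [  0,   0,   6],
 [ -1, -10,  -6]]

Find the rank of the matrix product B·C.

First compute BC:
[[ 87, 114, 153],
 [ 49,  70, 105],
 [ 37, 118, 165]]
Now row reduce the product.
R2 ← R2 − (49/87)·R1: [0, 168/29, 546/29]
R3 ← R3 − (37/87)·R1: [0, 2016/29, 2898/29]
R3 ← R3 − (12)·R2: [0, 0, -126]
3 nonzero rows, so rank(BC) = 3.

3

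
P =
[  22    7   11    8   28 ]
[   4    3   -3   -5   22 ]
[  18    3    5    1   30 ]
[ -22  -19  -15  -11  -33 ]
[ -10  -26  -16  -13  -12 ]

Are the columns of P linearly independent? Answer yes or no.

Row reduce P to echelon form.
R2 ← R2 − (2/11)·R1: [0, 19/11, -5, -71/11, 186/11]
R3 ← R3 − (9/11)·R1: [0, -30/11, -4, -61/11, 78/11]
R4 ← R4 + R1: [0, -12, -4, -3, -5]
R5 ← R5 + (5/11)·R1: [0, -251/11, -11, -103/11, 8/11]
R3 ← R3 + (30/19)·R2: [0, 0, -226/19, -299/19, 642/19]
R4 ← R4 + (132/19)·R2: [0, 0, -736/19, -909/19, 2137/19]
R5 ← R5 + (251/19)·R2: [0, 0, -1464/19, -1798/19, 4258/19]
R4 ← R4 − (368/113)·R3: [0, 0, 0, 385/113, 275/113]
R5 ← R5 − (732/113)·R3: [0, 0, 0, 826/113, 590/113]
R5 ← R5 − (118/55)·R4: [0, 0, 0, 0, 0]
4 pivots among 5 columns.
Only 4 < 5 pivot columns, so the columns are linearly dependent.

no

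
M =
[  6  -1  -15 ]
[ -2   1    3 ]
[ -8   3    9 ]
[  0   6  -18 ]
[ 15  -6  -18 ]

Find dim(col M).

Row reduce to echelon form.
R2 ← R2 + (1/3)·R1: [0, 2/3, -2]
R3 ← R3 + (4/3)·R1: [0, 5/3, -11]
R5 ← R5 − (5/2)·R1: [0, -7/2, 39/2]
R3 ← R3 − (5/2)·R2: [0, 0, -6]
R4 ← R4 − (9)·R2: [0, 0, 0]
R5 ← R5 + (21/4)·R2: [0, 0, 9]
R5 ← R5 + (3/2)·R3: [0, 0, 0]
Echelon form has 3 nonzero rows, so rank(M) = 3.
The column space has dimension equal to the rank: 3.

3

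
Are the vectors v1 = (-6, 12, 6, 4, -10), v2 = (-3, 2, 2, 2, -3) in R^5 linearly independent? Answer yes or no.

yes

Form the matrix with these vectors as rows and row reduce.
R2 ← R2 − (1/2)·R1: [0, -4, -1, 0, 2]
2 nonzero rows, so the 2 vectors span a space of dimension 2.
Since 2 = 2, the vectors are linearly independent.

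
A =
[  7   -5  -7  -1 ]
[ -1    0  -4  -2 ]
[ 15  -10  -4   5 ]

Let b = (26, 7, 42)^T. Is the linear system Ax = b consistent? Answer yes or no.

Row reduce the augmented matrix [A | b].
R2 ← R2 + (1/7)·R1: [0, -5/7, -5, -15/7, 75/7]
R3 ← R3 − (15/7)·R1: [0, 5/7, 11, 50/7, -96/7]
R3 ← R3 + R2: [0, 0, 6, 5, -3]
The echelon form has 3 nonzero rows, and every pivot lies in the first 4 columns, so rank(A) = rank([A|b]) = 3.
The system is consistent.

yes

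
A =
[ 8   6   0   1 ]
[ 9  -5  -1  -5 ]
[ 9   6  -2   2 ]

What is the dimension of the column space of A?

3

Row reduce to echelon form.
R2 ← R2 − (9/8)·R1: [0, -47/4, -1, -49/8]
R3 ← R3 − (9/8)·R1: [0, -3/4, -2, 7/8]
R3 ← R3 − (3/47)·R2: [0, 0, -91/47, 119/94]
Echelon form has 3 nonzero rows, so rank(A) = 3.
The column space has dimension equal to the rank: 3.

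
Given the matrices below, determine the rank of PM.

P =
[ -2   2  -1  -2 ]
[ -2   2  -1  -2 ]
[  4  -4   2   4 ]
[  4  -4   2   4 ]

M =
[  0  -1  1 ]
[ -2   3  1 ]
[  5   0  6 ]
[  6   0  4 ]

First compute PM:
[[-21,   8, -14],
 [-21,   8, -14],
 [ 42, -16,  28],
 [ 42, -16,  28]]
Now row reduce the product.
R2 ← R2 − R1: [0, 0, 0]
R3 ← R3 + (2)·R1: [0, 0, 0]
R4 ← R4 + (2)·R1: [0, 0, 0]
1 nonzero row, so rank(PM) = 1.

1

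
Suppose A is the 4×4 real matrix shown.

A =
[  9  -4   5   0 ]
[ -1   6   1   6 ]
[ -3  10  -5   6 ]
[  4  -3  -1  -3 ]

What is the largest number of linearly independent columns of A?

3

Row reduce to echelon form.
R2 ← R2 + (1/9)·R1: [0, 50/9, 14/9, 6]
R3 ← R3 + (1/3)·R1: [0, 26/3, -10/3, 6]
R4 ← R4 − (4/9)·R1: [0, -11/9, -29/9, -3]
R3 ← R3 − (39/25)·R2: [0, 0, -144/25, -84/25]
R4 ← R4 + (11/50)·R2: [0, 0, -72/25, -42/25]
R4 ← R4 − (1/2)·R3: [0, 0, 0, 0]
Echelon form has 3 nonzero rows, so rank(A) = 3.
The rank gives the maximum number of linearly independent columns: 3.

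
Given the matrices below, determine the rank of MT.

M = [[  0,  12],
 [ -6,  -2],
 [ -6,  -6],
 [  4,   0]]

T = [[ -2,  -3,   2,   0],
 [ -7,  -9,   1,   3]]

First compute MT:
[[-84, -108,  12,  36],
 [ 26,  36, -14,  -6],
 [ 54,  72, -18, -18],
 [ -8, -12,   8,   0]]
Now row reduce the product.
R2 ← R2 + (13/42)·R1: [0, 18/7, -72/7, 36/7]
R3 ← R3 + (9/14)·R1: [0, 18/7, -72/7, 36/7]
R4 ← R4 − (2/21)·R1: [0, -12/7, 48/7, -24/7]
R3 ← R3 − R2: [0, 0, 0, 0]
R4 ← R4 + (2/3)·R2: [0, 0, 0, 0]
2 nonzero rows, so rank(MT) = 2.

2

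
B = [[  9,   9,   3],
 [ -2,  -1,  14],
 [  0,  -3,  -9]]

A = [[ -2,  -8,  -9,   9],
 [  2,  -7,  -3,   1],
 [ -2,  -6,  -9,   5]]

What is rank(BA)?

3

First compute BA:
[[ -6, -153, -135, 105],
 [-26, -61, -105,  51],
 [ 12,  75,  90, -48]]
Now row reduce the product.
R2 ← R2 − (13/3)·R1: [0, 602, 480, -404]
R3 ← R3 + (2)·R1: [0, -231, -180, 162]
R3 ← R3 + (33/86)·R2: [0, 0, 180/43, 300/43]
3 nonzero rows, so rank(BA) = 3.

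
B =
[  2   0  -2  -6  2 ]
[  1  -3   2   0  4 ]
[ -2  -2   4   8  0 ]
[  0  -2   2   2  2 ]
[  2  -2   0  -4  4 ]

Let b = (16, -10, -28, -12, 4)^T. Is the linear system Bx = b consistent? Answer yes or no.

Row reduce the augmented matrix [B | b].
R2 ← R2 − (1/2)·R1: [0, -3, 3, 3, 3, -18]
R3 ← R3 + R1: [0, -2, 2, 2, 2, -12]
R5 ← R5 − R1: [0, -2, 2, 2, 2, -12]
R3 ← R3 − (2/3)·R2: [0, 0, 0, 0, 0, 0]
R4 ← R4 − (2/3)·R2: [0, 0, 0, 0, 0, 0]
R5 ← R5 − (2/3)·R2: [0, 0, 0, 0, 0, 0]
The echelon form has 2 nonzero rows, and every pivot lies in the first 5 columns, so rank(B) = rank([B|b]) = 2.
The system is consistent.

yes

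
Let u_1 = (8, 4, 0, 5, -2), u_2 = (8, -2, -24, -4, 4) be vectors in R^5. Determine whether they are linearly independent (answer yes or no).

yes

Form the matrix with these vectors as rows and row reduce.
R2 ← R2 − R1: [0, -6, -24, -9, 6]
2 nonzero rows, so the 2 vectors span a space of dimension 2.
Since 2 = 2, the vectors are linearly independent.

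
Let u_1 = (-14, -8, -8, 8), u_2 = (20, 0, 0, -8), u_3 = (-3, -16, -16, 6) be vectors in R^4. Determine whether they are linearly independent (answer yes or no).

Form the matrix with these vectors as rows and row reduce.
R2 ← R2 + (10/7)·R1: [0, -80/7, -80/7, 24/7]
R3 ← R3 − (3/14)·R1: [0, -100/7, -100/7, 30/7]
R3 ← R3 − (5/4)·R2: [0, 0, 0, 0]
2 nonzero rows, so the 3 vectors span a space of dimension 2.
Since 2 < 3, the vectors are linearly dependent.

no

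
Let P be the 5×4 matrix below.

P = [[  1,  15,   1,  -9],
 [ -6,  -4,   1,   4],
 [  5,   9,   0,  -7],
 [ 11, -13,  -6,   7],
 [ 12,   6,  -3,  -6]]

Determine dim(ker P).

Row reduce to echelon form.
R2 ← R2 + (6)·R1: [0, 86, 7, -50]
R3 ← R3 − (5)·R1: [0, -66, -5, 38]
R4 ← R4 − (11)·R1: [0, -178, -17, 106]
R5 ← R5 − (12)·R1: [0, -174, -15, 102]
R3 ← R3 + (33/43)·R2: [0, 0, 16/43, -16/43]
R4 ← R4 + (89/43)·R2: [0, 0, -108/43, 108/43]
R5 ← R5 + (87/43)·R2: [0, 0, -36/43, 36/43]
R4 ← R4 + (27/4)·R3: [0, 0, 0, 0]
R5 ← R5 + (9/4)·R3: [0, 0, 0, 0]
3 nonzero rows, so rank(P) = 3.
P has 4 columns; by rank–nullity, nullity = 4 − 3 = 1.

1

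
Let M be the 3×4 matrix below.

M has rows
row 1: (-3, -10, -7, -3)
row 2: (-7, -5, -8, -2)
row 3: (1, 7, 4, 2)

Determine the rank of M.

Row reduce to echelon form.
R2 ← R2 − (7/3)·R1: [0, 55/3, 25/3, 5]
R3 ← R3 + (1/3)·R1: [0, 11/3, 5/3, 1]
R3 ← R3 − (1/5)·R2: [0, 0, 0, 0]
Echelon form has 2 nonzero rows, so rank(M) = 2.

2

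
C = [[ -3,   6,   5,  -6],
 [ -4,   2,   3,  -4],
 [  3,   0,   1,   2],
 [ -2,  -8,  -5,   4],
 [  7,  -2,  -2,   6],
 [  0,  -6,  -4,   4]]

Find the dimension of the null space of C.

Row reduce to echelon form.
R2 ← R2 − (4/3)·R1: [0, -6, -11/3, 4]
R3 ← R3 + R1: [0, 6, 6, -4]
R4 ← R4 − (2/3)·R1: [0, -12, -25/3, 8]
R5 ← R5 + (7/3)·R1: [0, 12, 29/3, -8]
R3 ← R3 + R2: [0, 0, 7/3, 0]
R4 ← R4 − (2)·R2: [0, 0, -1, 0]
R5 ← R5 + (2)·R2: [0, 0, 7/3, 0]
R6 ← R6 − R2: [0, 0, -1/3, 0]
R4 ← R4 + (3/7)·R3: [0, 0, 0, 0]
R5 ← R5 − R3: [0, 0, 0, 0]
R6 ← R6 + (1/7)·R3: [0, 0, 0, 0]
3 nonzero rows, so rank(C) = 3.
C has 4 columns; by rank–nullity, nullity = 4 − 3 = 1.

1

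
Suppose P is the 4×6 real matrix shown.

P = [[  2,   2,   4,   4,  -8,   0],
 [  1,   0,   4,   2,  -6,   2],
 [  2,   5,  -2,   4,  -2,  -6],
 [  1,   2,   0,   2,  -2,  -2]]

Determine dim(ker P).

4

Row reduce to echelon form.
R2 ← R2 − (1/2)·R1: [0, -1, 2, 0, -2, 2]
R3 ← R3 − R1: [0, 3, -6, 0, 6, -6]
R4 ← R4 − (1/2)·R1: [0, 1, -2, 0, 2, -2]
R3 ← R3 + (3)·R2: [0, 0, 0, 0, 0, 0]
R4 ← R4 + R2: [0, 0, 0, 0, 0, 0]
2 nonzero rows, so rank(P) = 2.
P has 6 columns; by rank–nullity, nullity = 6 − 2 = 4.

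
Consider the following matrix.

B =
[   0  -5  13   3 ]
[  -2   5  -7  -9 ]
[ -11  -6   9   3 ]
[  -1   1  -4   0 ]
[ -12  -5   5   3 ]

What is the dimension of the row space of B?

Row reduce to echelon form.
Swap R1 ↔ R2
R3 ← R3 − (11/2)·R1: [0, -67/2, 95/2, 105/2]
R4 ← R4 − (1/2)·R1: [0, -3/2, -1/2, 9/2]
R5 ← R5 − (6)·R1: [0, -35, 47, 57]
R3 ← R3 − (67/10)·R2: [0, 0, -198/5, 162/5]
R4 ← R4 − (3/10)·R2: [0, 0, -22/5, 18/5]
R5 ← R5 − (7)·R2: [0, 0, -44, 36]
R4 ← R4 − (1/9)·R3: [0, 0, 0, 0]
R5 ← R5 − (10/9)·R3: [0, 0, 0, 0]
Echelon form has 3 nonzero rows, so rank(B) = 3.
The row space has dimension equal to the rank: 3.

3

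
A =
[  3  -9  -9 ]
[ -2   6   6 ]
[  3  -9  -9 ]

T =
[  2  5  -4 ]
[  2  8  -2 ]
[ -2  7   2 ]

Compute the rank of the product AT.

1

First compute AT:
[[  6, -120, -12],
 [ -4,  80,   8],
 [  6, -120, -12]]
Now row reduce the product.
R2 ← R2 + (2/3)·R1: [0, 0, 0]
R3 ← R3 − R1: [0, 0, 0]
1 nonzero row, so rank(AT) = 1.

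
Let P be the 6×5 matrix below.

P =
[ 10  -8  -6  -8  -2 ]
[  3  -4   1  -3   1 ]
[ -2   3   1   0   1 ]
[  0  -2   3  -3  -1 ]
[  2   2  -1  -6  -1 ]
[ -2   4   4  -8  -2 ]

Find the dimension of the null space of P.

Row reduce to echelon form.
R2 ← R2 − (3/10)·R1: [0, -8/5, 14/5, -3/5, 8/5]
R3 ← R3 + (1/5)·R1: [0, 7/5, -1/5, -8/5, 3/5]
R5 ← R5 − (1/5)·R1: [0, 18/5, 1/5, -22/5, -3/5]
R6 ← R6 + (1/5)·R1: [0, 12/5, 14/5, -48/5, -12/5]
R3 ← R3 + (7/8)·R2: [0, 0, 9/4, -17/8, 2]
R4 ← R4 − (5/4)·R2: [0, 0, -1/2, -9/4, -3]
R5 ← R5 + (9/4)·R2: [0, 0, 13/2, -23/4, 3]
R6 ← R6 + (3/2)·R2: [0, 0, 7, -21/2, 0]
R4 ← R4 + (2/9)·R3: [0, 0, 0, -49/18, -23/9]
R5 ← R5 − (26/9)·R3: [0, 0, 0, 7/18, -25/9]
R6 ← R6 − (28/9)·R3: [0, 0, 0, -35/9, -56/9]
R5 ← R5 + (1/7)·R4: [0, 0, 0, 0, -22/7]
R6 ← R6 − (10/7)·R4: [0, 0, 0, 0, -18/7]
R6 ← R6 − (9/11)·R5: [0, 0, 0, 0, 0]
5 nonzero rows, so rank(P) = 5.
P has 5 columns; by rank–nullity, nullity = 5 − 5 = 0.

0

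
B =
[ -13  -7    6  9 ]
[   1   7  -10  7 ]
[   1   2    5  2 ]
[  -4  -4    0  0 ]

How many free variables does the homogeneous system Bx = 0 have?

1

Row reduce to echelon form.
R2 ← R2 + (1/13)·R1: [0, 84/13, -124/13, 100/13]
R3 ← R3 + (1/13)·R1: [0, 19/13, 71/13, 35/13]
R4 ← R4 − (4/13)·R1: [0, -24/13, -24/13, -36/13]
R3 ← R3 − (19/84)·R2: [0, 0, 160/21, 20/21]
R4 ← R4 + (2/7)·R2: [0, 0, -32/7, -4/7]
R4 ← R4 + (3/5)·R3: [0, 0, 0, 0]
3 nonzero rows, so rank(B) = 3.
B has 4 columns; by rank–nullity, nullity = 4 − 3 = 1.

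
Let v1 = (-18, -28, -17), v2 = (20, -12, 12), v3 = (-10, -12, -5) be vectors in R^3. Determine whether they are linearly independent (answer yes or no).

Form the matrix with these vectors as rows and row reduce.
R2 ← R2 + (10/9)·R1: [0, -388/9, -62/9]
R3 ← R3 − (5/9)·R1: [0, 32/9, 40/9]
R3 ← R3 + (8/97)·R2: [0, 0, 376/97]
3 nonzero rows, so the 3 vectors span a space of dimension 3.
Since 3 = 3, the vectors are linearly independent.

yes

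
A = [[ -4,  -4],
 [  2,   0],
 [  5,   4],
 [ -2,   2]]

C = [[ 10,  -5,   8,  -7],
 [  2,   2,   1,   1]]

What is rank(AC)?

First compute AC:
[[-48,  12, -36,  24],
 [ 20, -10,  16, -14],
 [ 58, -17,  44, -31],
 [-16,  14, -14,  16]]
Now row reduce the product.
R2 ← R2 + (5/12)·R1: [0, -5, 1, -4]
R3 ← R3 + (29/24)·R1: [0, -5/2, 1/2, -2]
R4 ← R4 − (1/3)·R1: [0, 10, -2, 8]
R3 ← R3 − (1/2)·R2: [0, 0, 0, 0]
R4 ← R4 + (2)·R2: [0, 0, 0, 0]
2 nonzero rows, so rank(AC) = 2.

2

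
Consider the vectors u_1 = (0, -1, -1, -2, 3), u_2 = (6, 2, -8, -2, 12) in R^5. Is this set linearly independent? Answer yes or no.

Form the matrix with these vectors as rows and row reduce.
Swap R1 ↔ R2
2 nonzero rows, so the 2 vectors span a space of dimension 2.
Since 2 = 2, the vectors are linearly independent.

yes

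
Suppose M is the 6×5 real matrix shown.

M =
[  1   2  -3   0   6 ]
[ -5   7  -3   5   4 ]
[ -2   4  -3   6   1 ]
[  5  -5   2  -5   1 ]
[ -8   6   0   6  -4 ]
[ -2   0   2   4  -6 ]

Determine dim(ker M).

1

Row reduce to echelon form.
R2 ← R2 + (5)·R1: [0, 17, -18, 5, 34]
R3 ← R3 + (2)·R1: [0, 8, -9, 6, 13]
R4 ← R4 − (5)·R1: [0, -15, 17, -5, -29]
R5 ← R5 + (8)·R1: [0, 22, -24, 6, 44]
R6 ← R6 + (2)·R1: [0, 4, -4, 4, 6]
R3 ← R3 − (8/17)·R2: [0, 0, -9/17, 62/17, -3]
R4 ← R4 + (15/17)·R2: [0, 0, 19/17, -10/17, 1]
R5 ← R5 − (22/17)·R2: [0, 0, -12/17, -8/17, 0]
R6 ← R6 − (4/17)·R2: [0, 0, 4/17, 48/17, -2]
R4 ← R4 + (19/9)·R3: [0, 0, 0, 64/9, -16/3]
R5 ← R5 − (4/3)·R3: [0, 0, 0, -16/3, 4]
R6 ← R6 + (4/9)·R3: [0, 0, 0, 40/9, -10/3]
R5 ← R5 + (3/4)·R4: [0, 0, 0, 0, 0]
R6 ← R6 − (5/8)·R4: [0, 0, 0, 0, 0]
4 nonzero rows, so rank(M) = 4.
M has 5 columns; by rank–nullity, nullity = 5 − 4 = 1.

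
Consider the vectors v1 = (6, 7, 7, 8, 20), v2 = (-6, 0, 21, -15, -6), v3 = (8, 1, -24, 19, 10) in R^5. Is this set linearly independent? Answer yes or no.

Form the matrix with these vectors as rows and row reduce.
R2 ← R2 + R1: [0, 7, 28, -7, 14]
R3 ← R3 − (4/3)·R1: [0, -25/3, -100/3, 25/3, -50/3]
R3 ← R3 + (25/21)·R2: [0, 0, 0, 0, 0]
2 nonzero rows, so the 3 vectors span a space of dimension 2.
Since 2 < 3, the vectors are linearly dependent.

no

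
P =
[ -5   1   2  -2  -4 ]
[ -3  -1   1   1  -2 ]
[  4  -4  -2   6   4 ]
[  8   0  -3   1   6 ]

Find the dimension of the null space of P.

3

Row reduce to echelon form.
R2 ← R2 − (3/5)·R1: [0, -8/5, -1/5, 11/5, 2/5]
R3 ← R3 + (4/5)·R1: [0, -16/5, -2/5, 22/5, 4/5]
R4 ← R4 + (8/5)·R1: [0, 8/5, 1/5, -11/5, -2/5]
R3 ← R3 − (2)·R2: [0, 0, 0, 0, 0]
R4 ← R4 + R2: [0, 0, 0, 0, 0]
2 nonzero rows, so rank(P) = 2.
P has 5 columns; by rank–nullity, nullity = 5 − 2 = 3.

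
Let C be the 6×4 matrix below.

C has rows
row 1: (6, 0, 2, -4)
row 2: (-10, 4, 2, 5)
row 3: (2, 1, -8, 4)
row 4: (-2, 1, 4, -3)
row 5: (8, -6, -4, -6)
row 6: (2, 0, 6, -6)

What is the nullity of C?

Row reduce to echelon form.
R2 ← R2 + (5/3)·R1: [0, 4, 16/3, -5/3]
R3 ← R3 − (1/3)·R1: [0, 1, -26/3, 16/3]
R4 ← R4 + (1/3)·R1: [0, 1, 14/3, -13/3]
R5 ← R5 − (4/3)·R1: [0, -6, -20/3, -2/3]
R6 ← R6 − (1/3)·R1: [0, 0, 16/3, -14/3]
R3 ← R3 − (1/4)·R2: [0, 0, -10, 23/4]
R4 ← R4 − (1/4)·R2: [0, 0, 10/3, -47/12]
R5 ← R5 + (3/2)·R2: [0, 0, 4/3, -19/6]
R4 ← R4 + (1/3)·R3: [0, 0, 0, -2]
R5 ← R5 + (2/15)·R3: [0, 0, 0, -12/5]
R6 ← R6 + (8/15)·R3: [0, 0, 0, -8/5]
R5 ← R5 − (6/5)·R4: [0, 0, 0, 0]
R6 ← R6 − (4/5)·R4: [0, 0, 0, 0]
4 nonzero rows, so rank(C) = 4.
C has 4 columns; by rank–nullity, nullity = 4 − 4 = 0.

0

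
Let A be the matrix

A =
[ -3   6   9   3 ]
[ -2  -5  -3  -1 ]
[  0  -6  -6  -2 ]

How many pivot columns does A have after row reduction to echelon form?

Row reduce to echelon form.
R2 ← R2 − (2/3)·R1: [0, -9, -9, -3]
R3 ← R3 − (2/3)·R2: [0, 0, 0, 0]
Echelon form has 2 nonzero rows, so rank(A) = 2.
Each nonzero row contributes one pivot column: 2 pivot columns.

2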